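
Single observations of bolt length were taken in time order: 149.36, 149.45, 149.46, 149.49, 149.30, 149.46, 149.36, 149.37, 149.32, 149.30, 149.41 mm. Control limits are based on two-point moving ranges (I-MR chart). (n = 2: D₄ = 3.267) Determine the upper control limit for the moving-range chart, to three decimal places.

0.252

Moving ranges: 0.09, 0.01, 0.03, 0.19, 0.16, 0.10, 0.01, 0.05, 0.02, 0.11; M̄R̄ = 0.7700 / 10 = 0.0770
UCL_MR = D₄·M̄R̄ = 3.267 × 0.0770 = 0.2516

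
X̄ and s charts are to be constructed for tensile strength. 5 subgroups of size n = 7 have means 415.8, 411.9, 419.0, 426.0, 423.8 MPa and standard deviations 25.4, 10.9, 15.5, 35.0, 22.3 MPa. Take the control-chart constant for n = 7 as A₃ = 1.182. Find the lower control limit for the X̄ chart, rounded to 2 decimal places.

393.51

X̄̄ = (415.8 + 411.9 + 419.0 + 426.0 + 423.8) / 5 = 419.3000
s̄ = (25.4 + 10.9 + 15.5 + 35.0 + 22.3) / 5 = 21.8200
LCL = X̄̄ − A₃·s̄ = 419.3000 − 1.182 × 21.8200 = 393.5088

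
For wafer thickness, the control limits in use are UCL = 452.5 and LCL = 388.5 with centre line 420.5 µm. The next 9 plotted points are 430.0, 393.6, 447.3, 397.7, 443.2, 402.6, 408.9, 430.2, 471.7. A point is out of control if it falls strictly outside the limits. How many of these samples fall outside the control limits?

Compare each point to [388.5, 452.5]: sample 9 = 471.7 > UCL.

1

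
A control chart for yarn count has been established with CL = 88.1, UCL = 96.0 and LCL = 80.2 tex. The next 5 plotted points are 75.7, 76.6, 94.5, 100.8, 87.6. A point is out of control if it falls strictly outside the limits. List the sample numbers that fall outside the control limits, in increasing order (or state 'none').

Compare each point to [80.2, 96.0]: sample 1 = 75.7 < LCL; sample 2 = 76.6 < LCL; sample 4 = 100.8 > UCL.

1, 2, 4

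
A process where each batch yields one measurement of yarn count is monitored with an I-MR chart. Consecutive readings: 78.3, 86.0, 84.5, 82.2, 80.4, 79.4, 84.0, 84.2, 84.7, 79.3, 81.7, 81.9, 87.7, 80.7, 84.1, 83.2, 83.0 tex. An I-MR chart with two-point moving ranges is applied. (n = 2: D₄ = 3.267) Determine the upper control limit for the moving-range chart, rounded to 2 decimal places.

Moving ranges: 7.7, 1.5, 2.3, 1.8, 1.0, 4.6, 0.2, 0.5, 5.4, 2.4, 0.2, 5.8, 7.0, 3.4, 0.9, 0.2; M̄R̄ = 44.9000 / 16 = 2.8062
UCL_MR = D₄·M̄R̄ = 3.267 × 2.8062 = 9.1680

9.17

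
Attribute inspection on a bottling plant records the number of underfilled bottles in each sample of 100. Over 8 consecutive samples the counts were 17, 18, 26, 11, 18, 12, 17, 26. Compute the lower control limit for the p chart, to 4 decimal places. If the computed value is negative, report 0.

0.0657

p̄ = Σdᵢ / (k·n) = 145 / (8 × 100) = 0.18125
LCL = p̄ − 3·√(p̄(1−p̄)/n) = 0.18125 − 3 × 0.03852 = 0.06568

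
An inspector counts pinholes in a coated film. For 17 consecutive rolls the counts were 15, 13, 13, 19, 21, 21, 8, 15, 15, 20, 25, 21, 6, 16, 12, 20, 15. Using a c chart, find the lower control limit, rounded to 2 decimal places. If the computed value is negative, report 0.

4.11

c̄ = (15 + 13 + 13 + 19 + 21 + 21 + 8 + 15 + 15 + 20 + 25 + 21 + 6 + 16 + 12 + 20 + 15) / 17 = 275 / 17 = 16.1765
LCL = c̄ − 3√c̄ = 16.1765 − 3 × 4.0220 = 4.1105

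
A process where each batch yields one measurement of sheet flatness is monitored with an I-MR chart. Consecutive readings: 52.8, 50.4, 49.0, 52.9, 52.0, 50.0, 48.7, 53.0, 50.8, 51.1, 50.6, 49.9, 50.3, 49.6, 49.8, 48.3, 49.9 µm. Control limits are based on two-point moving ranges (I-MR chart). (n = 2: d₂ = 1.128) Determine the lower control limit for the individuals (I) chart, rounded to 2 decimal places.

X̄ = (52.8 + 50.4 + 49.0 + 52.9 + 52.0 + 50.0 + 48.7 + 53.0 + 50.8 + 51.1 + 50.6 + 49.9 + 50.3 + 49.6 + 49.8 + 48.3 + 49.9) / 17 = 50.5353
Moving ranges: 2.4, 1.4, 3.9, 0.9, 2.0, 1.3, 4.3, 2.2, 0.3, 0.5, 0.7, 0.4, 0.7, 0.2, 1.5, 1.6; M̄R̄ = 24.3000 / 16 = 1.5188
LCL = X̄ − 3·M̄R̄/d₂ = 50.5353 − 3 × 1.5188 / 1.128 = 46.4961

46.50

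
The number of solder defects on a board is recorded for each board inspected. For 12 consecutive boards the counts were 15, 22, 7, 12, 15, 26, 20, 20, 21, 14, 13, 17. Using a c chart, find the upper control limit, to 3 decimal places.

c̄ = (15 + 22 + 7 + 12 + 15 + 26 + 20 + 20 + 21 + 14 + 13 + 17) / 12 = 202 / 12 = 16.8333
UCL = c̄ + 3√c̄ = 16.8333 + 3 × √16.8333 = 16.8333 + 3 × 4.1028 = 29.1419

29.142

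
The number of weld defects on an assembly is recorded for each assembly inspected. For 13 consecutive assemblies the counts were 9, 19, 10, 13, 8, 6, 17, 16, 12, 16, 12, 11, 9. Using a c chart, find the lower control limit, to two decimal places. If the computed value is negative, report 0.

1.70

c̄ = (9 + 19 + 10 + 13 + 8 + 6 + 17 + 16 + 12 + 16 + 12 + 11 + 9) / 13 = 158 / 13 = 12.1538
LCL = c̄ − 3√c̄ = 12.1538 − 3 × 3.4862 = 1.6951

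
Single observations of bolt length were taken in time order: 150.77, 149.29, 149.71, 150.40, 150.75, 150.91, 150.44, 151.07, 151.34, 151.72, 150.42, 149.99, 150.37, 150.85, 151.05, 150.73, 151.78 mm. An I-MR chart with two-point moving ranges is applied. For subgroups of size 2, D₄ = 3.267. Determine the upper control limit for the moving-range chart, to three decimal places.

Moving ranges: 1.48, 0.42, 0.69, 0.35, 0.16, 0.47, 0.63, 0.27, 0.38, 1.30, 0.43, 0.38, 0.48, 0.20, 0.32, 1.05; M̄R̄ = 9.0100 / 16 = 0.5631
UCL_MR = D₄·M̄R̄ = 3.267 × 0.5631 = 1.8397

1.840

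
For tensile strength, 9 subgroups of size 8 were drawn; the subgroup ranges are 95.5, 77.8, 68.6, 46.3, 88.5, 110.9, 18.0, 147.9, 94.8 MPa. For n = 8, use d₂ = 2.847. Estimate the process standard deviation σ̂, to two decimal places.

R̄ = (95.5 + 77.8 + 68.6 + 46.3 + 88.5 + 110.9 + 18.0 + 147.9 + 94.8) / 9 = 83.1444
σ̂ = R̄ / d₂ = 83.1444 / 2.847 = 29.2042

29.20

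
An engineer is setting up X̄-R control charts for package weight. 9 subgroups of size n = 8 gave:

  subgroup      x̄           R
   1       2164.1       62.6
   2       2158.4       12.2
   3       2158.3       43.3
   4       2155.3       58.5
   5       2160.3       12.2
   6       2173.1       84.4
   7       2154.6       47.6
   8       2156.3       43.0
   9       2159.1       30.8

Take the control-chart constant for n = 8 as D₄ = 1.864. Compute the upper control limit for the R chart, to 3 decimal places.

R̄ = (62.6 + 12.2 + 43.3 + 58.5 + 12.2 + 84.4 + 47.6 + 43.0 + 30.8) / 9 = 394.6000 / 9 = 43.8444
UCL_R = D₄·R̄ = 1.864 × 43.8444 = 81.7260

81.726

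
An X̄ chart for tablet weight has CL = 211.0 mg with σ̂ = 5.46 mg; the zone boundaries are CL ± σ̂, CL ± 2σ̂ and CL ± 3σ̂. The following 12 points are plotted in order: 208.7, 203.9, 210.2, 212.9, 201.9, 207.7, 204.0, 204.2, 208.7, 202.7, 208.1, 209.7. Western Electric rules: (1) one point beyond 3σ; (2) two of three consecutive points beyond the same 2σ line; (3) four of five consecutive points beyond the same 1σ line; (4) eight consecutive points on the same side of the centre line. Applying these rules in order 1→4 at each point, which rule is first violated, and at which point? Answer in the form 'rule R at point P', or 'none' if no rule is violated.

rule 4 at point 12

Zone of each point (C = within 1σ̂, B = 1σ̂–2σ̂, A = 2σ̂–3σ̂, * = beyond 3σ̂; sign = side of CL): 1:-C, 2:-B, 3:-C, 4:+C, 5:-B, 6:-C, 7:-B, 8:-B, 9:-C, 10:-B, 11:-C, 12:-C
Rule 4 (eight consecutive points on the same side of the centre line) is satisfied at point 12.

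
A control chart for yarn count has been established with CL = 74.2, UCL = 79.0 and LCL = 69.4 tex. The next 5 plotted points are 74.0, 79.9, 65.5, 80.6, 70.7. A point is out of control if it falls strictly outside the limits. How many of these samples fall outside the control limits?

Compare each point to [69.4, 79.0]: sample 2 = 79.9 > UCL; sample 3 = 65.5 < LCL; sample 4 = 80.6 > UCL.

3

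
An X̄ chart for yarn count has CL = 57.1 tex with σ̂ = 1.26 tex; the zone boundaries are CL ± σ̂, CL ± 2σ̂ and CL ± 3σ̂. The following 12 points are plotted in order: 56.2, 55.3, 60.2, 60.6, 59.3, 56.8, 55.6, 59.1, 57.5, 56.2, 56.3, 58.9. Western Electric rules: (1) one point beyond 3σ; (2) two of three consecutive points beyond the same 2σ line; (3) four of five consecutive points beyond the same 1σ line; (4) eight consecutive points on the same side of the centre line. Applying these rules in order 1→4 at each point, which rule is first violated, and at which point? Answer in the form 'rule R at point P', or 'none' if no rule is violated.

rule 2 at point 4

Zone of each point (C = within 1σ̂, B = 1σ̂–2σ̂, A = 2σ̂–3σ̂, * = beyond 3σ̂; sign = side of CL): 1:-C, 2:-B, 3:+A, 4:+A, 5:+B, 6:-C, 7:-B, 8:+B, 9:+C, 10:-C, 11:-C, 12:+B
Rule 2 (two of three consecutive points beyond the same 2σ limit) is satisfied at point 4.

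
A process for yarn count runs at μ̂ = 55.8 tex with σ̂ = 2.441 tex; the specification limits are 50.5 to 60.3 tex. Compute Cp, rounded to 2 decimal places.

0.67

Cp = (USL − LSL) / (6σ̂) = (60.3 − 50.5) / (6 × 2.441) = 9.8000 / 14.6460 = 0.6691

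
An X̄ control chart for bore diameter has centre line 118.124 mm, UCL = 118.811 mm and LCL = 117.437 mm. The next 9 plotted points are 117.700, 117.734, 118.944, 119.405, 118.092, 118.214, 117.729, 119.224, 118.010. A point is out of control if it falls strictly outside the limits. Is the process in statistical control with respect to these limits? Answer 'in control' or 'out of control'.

out of control

Compare each point to [117.437, 118.811]: sample 3 = 118.944 > UCL; sample 4 = 119.405 > UCL; sample 8 = 119.224 > UCL.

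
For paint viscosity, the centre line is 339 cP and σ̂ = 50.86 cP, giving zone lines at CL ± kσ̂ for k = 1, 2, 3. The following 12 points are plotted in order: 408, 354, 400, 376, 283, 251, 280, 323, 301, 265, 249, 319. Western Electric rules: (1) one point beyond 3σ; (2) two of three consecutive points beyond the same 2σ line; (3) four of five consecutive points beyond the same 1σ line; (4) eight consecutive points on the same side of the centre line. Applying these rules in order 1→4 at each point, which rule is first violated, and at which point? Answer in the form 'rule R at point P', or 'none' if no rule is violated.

rule 4 at point 12

Zone of each point (C = within 1σ̂, B = 1σ̂–2σ̂, A = 2σ̂–3σ̂, * = beyond 3σ̂; sign = side of CL): 1:+B, 2:+C, 3:+B, 4:+C, 5:-B, 6:-B, 7:-B, 8:-C, 9:-C, 10:-B, 11:-B, 12:-C
Rule 4 (eight consecutive points on the same side of the centre line) is satisfied at point 12.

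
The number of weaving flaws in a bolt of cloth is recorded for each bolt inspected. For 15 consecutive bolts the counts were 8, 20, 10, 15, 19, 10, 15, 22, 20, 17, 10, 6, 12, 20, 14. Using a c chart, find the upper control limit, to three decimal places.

25.970

c̄ = (8 + 20 + 10 + 15 + 19 + 10 + 15 + 22 + 20 + 17 + 10 + 6 + 12 + 20 + 14) / 15 = 218 / 15 = 14.5333
UCL = c̄ + 3√c̄ = 14.5333 + 3 × √14.5333 = 14.5333 + 3 × 3.8123 = 25.9701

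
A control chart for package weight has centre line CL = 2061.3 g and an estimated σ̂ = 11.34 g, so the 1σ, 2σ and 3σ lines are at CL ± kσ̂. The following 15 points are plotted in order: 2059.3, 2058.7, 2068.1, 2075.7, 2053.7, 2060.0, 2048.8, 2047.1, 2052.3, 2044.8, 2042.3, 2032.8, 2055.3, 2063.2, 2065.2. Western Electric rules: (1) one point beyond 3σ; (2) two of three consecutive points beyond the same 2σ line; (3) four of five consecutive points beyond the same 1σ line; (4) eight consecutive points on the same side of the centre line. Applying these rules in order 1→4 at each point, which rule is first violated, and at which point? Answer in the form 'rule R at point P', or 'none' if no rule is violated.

rule 3 at point 11

Zone of each point (C = within 1σ̂, B = 1σ̂–2σ̂, A = 2σ̂–3σ̂, * = beyond 3σ̂; sign = side of CL): 1:-C, 2:-C, 3:+C, 4:+B, 5:-C, 6:-C, 7:-B, 8:-B, 9:-C, 10:-B, 11:-B, 12:-A, 13:-C, 14:+C, 15:+C
Rule 3 (four of five consecutive points beyond the same 1σ limit) is satisfied at point 11.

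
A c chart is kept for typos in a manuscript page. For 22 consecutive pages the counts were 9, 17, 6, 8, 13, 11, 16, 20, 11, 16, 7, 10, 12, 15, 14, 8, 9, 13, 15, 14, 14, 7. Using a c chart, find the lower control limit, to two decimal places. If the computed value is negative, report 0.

1.63

c̄ = (9 + 17 + 6 + 8 + 13 + 11 + 16 + 20 + 11 + 16 + 7 + 10 + 12 + 15 + 14 + 8 + 9 + 13 + 15 + 14 + 14 + 7) / 22 = 265 / 22 = 12.0455
LCL = c̄ − 3√c̄ = 12.0455 − 3 × 3.4707 = 1.6335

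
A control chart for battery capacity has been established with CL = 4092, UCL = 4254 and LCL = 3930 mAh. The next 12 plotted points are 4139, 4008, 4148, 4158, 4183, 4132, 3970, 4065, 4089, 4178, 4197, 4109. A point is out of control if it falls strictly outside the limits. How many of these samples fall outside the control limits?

All 12 points lie within [3930, 4254].

0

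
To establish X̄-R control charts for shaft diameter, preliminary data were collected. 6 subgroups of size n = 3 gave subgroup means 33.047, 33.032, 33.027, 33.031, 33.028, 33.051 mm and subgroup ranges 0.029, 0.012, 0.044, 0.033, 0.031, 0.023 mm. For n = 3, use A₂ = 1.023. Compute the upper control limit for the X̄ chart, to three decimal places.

33.065

X̄̄ = (33.047 + 33.032 + 33.027 + 33.031 + 33.028 + 33.051) / 6 = 198.2160 / 6 = 33.0360
R̄ = (0.029 + 0.012 + 0.044 + 0.033 + 0.031 + 0.023) / 6 = 0.1720 / 6 = 0.0287
UCL = X̄̄ + A₂·R̄ = 33.0360 + 1.023 × 0.0287 = 33.0653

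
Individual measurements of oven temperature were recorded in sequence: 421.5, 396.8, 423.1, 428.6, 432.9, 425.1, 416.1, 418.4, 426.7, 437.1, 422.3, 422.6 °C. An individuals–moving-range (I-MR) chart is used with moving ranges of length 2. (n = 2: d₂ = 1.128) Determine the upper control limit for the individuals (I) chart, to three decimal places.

450.090

X̄ = (421.5 + 396.8 + 423.1 + 428.6 + 432.9 + 425.1 + 416.1 + 418.4 + 426.7 + 437.1 + 422.3 + 422.6) / 12 = 422.6000
Moving ranges: 24.7, 26.3, 5.5, 4.3, 7.8, 9.0, 2.3, 8.3, 10.4, 14.8, 0.3; M̄R̄ = 113.7000 / 11 = 10.3364
UCL = X̄ + 3·M̄R̄/d₂ = 422.6000 + 3 × 10.3364 / 1.128 = 450.0903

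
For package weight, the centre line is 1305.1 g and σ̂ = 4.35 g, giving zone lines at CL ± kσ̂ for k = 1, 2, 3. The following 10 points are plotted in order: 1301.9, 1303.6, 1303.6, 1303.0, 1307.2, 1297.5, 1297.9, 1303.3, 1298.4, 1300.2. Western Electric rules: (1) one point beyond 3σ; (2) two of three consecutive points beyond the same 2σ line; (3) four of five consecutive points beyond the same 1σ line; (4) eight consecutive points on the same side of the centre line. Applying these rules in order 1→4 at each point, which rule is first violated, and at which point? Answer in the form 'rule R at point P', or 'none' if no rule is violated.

Zone of each point (C = within 1σ̂, B = 1σ̂–2σ̂, A = 2σ̂–3σ̂, * = beyond 3σ̂; sign = side of CL): 1:-C, 2:-C, 3:-C, 4:-C, 5:+C, 6:-B, 7:-B, 8:-C, 9:-B, 10:-B
Rule 3 (four of five consecutive points beyond the same 1σ limit) is satisfied at point 10.

rule 3 at point 10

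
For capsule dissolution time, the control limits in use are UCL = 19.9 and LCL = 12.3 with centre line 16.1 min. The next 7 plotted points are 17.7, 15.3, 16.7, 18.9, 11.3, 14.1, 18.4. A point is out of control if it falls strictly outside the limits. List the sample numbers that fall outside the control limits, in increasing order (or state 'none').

Compare each point to [12.3, 19.9]: sample 5 = 11.3 < LCL.

5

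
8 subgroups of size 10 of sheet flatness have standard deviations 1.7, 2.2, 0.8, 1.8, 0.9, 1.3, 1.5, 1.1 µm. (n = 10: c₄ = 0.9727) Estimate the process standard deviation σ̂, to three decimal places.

1.452

s̄ = (1.7 + 2.2 + 0.8 + 1.8 + 0.9 + 1.3 + 1.5 + 1.1) / 8 = 1.4125
σ̂ = s̄ / c₄ = 1.4125 / 0.9727 = 1.4521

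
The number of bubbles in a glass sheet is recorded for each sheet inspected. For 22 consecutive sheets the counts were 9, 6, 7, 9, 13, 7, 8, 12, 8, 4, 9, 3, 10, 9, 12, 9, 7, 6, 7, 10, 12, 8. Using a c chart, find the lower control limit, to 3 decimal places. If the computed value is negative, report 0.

c̄ = (9 + 6 + 7 + 9 + 13 + 7 + 8 + 12 + 8 + 4 + 9 + 3 + 10 + 9 + 12 + 9 + 7 + 6 + 7 + 10 + 12 + 8) / 22 = 185 / 22 = 8.4091
LCL = c̄ − 3√c̄ = 8.4091 − 3 × 2.8998 = -0.2904 → 0 (cannot be negative)

0.000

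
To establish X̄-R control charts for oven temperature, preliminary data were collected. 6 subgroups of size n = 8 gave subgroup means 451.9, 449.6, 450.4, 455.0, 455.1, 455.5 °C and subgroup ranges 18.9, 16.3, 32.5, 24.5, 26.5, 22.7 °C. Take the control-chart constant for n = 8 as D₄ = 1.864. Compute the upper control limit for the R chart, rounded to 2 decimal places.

43.93

R̄ = (18.9 + 16.3 + 32.5 + 24.5 + 26.5 + 22.7) / 6 = 141.4000 / 6 = 23.5667
UCL_R = D₄·R̄ = 1.864 × 23.5667 = 43.9283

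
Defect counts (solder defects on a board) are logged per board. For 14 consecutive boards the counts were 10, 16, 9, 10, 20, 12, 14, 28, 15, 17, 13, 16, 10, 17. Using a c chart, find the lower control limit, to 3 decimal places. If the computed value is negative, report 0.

c̄ = (10 + 16 + 9 + 10 + 20 + 12 + 14 + 28 + 15 + 17 + 13 + 16 + 10 + 17) / 14 = 207 / 14 = 14.7857
LCL = c̄ − 3√c̄ = 14.7857 − 3 × 3.8452 = 3.2501

3.250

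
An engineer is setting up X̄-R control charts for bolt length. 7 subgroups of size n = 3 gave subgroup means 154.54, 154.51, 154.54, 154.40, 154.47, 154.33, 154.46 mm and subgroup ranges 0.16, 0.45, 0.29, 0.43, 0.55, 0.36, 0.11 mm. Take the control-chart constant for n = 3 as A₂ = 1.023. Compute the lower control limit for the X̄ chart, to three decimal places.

X̄̄ = (154.54 + 154.51 + 154.54 + 154.40 + 154.47 + 154.33 + 154.46) / 7 = 1081.2500 / 7 = 154.4643
R̄ = (0.16 + 0.45 + 0.29 + 0.43 + 0.55 + 0.36 + 0.11) / 7 = 2.3500 / 7 = 0.3357
LCL = X̄̄ − A₂·R̄ = 154.4643 − 1.023 × 0.3357 = 154.1209

154.121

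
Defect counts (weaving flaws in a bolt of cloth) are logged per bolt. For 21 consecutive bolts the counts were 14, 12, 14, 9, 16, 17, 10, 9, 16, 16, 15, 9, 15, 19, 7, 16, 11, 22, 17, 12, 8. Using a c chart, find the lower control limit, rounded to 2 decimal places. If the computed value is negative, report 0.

c̄ = (14 + 12 + 14 + 9 + 16 + 17 + 10 + 9 + 16 + 16 + 15 + 9 + 15 + 19 + 7 + 16 + 11 + 22 + 17 + 12 + 8) / 21 = 284 / 21 = 13.5238
LCL = c̄ − 3√c̄ = 13.5238 − 3 × 3.6775 = 2.4914

2.49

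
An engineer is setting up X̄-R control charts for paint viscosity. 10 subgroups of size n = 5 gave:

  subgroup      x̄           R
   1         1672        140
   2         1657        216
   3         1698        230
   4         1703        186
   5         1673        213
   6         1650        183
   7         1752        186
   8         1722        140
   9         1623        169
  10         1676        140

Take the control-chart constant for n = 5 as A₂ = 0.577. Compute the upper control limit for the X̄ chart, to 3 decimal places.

X̄̄ = (1672 + 1657 + 1698 + 1703 + 1673 + 1650 + 1752 + 1722 + 1623 + 1676) / 10 = 16826.0000 / 10 = 1682.6000
R̄ = (140 + 216 + 230 + 186 + 213 + 183 + 186 + 140 + 169 + 140) / 10 = 1803.0000 / 10 = 180.3000
UCL = X̄̄ + A₂·R̄ = 1682.6000 + 0.577 × 180.3000 = 1786.6331

1786.633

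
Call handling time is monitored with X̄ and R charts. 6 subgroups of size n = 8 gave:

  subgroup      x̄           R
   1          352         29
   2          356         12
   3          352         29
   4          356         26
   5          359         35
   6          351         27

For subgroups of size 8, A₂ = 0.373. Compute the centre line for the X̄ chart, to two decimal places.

354.33

X̄̄ = (352 + 356 + 352 + 356 + 359 + 351) / 6 = 2126.0000 / 6 = 354.3333
CL = X̄̄ = 354.3333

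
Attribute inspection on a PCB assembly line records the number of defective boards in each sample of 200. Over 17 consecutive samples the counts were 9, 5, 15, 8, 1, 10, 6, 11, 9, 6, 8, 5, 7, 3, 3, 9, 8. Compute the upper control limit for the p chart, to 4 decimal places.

0.0758

p̄ = Σdᵢ / (k·n) = 123 / (17 × 200) = 0.03618
UCL = p̄ + 3·√(p̄(1−p̄)/n) = 0.03618 + 3 × √(0.03618×0.96382/200) = 0.03618 + 3 × 0.01320 = 0.07579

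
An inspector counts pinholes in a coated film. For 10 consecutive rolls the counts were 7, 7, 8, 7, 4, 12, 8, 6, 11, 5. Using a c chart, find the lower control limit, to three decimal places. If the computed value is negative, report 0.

c̄ = (7 + 7 + 8 + 7 + 4 + 12 + 8 + 6 + 11 + 5) / 10 = 75 / 10 = 7.5000
LCL = c̄ − 3√c̄ = 7.5000 − 3 × 2.7386 = -0.7158 → 0 (cannot be negative)

0.000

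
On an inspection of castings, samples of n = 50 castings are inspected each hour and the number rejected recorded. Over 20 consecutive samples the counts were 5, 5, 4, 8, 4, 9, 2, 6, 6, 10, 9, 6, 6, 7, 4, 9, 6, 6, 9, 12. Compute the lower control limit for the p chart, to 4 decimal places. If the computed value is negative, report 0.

p̄ = Σdᵢ / (k·n) = 133 / (20 × 50) = 0.13300
LCL = p̄ − 3·√(p̄(1−p̄)/n) = 0.13300 − 3 × 0.04802 = -0.01107 → 0 (negative, so LCL = 0)

0.0000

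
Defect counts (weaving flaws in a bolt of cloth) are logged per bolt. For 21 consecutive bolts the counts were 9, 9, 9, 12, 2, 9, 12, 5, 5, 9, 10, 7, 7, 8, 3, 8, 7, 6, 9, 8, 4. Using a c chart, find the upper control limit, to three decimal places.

15.753

c̄ = (9 + 9 + 9 + 12 + 2 + 9 + 12 + 5 + 5 + 9 + 10 + 7 + 7 + 8 + 3 + 8 + 7 + 6 + 9 + 8 + 4) / 21 = 158 / 21 = 7.5238
UCL = c̄ + 3√c̄ = 7.5238 + 3 × √7.5238 = 7.5238 + 3 × 2.7430 = 15.7527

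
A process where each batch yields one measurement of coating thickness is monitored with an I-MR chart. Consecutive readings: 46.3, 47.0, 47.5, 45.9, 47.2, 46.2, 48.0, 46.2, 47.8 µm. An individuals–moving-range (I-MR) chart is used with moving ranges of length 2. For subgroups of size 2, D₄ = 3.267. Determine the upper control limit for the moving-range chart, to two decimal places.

Moving ranges: 0.7, 0.5, 1.6, 1.3, 1.0, 1.8, 1.8, 1.6; M̄R̄ = 10.3000 / 8 = 1.2875
UCL_MR = D₄·M̄R̄ = 3.267 × 1.2875 = 4.2063

4.21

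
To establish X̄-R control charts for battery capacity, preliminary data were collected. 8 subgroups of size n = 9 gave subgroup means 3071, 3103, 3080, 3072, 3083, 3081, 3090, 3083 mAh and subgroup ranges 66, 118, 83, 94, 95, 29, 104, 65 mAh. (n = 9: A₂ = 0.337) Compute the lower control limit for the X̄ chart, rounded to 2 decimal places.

3055.33

X̄̄ = (3071 + 3103 + 3080 + 3072 + 3083 + 3081 + 3090 + 3083) / 8 = 24663.0000 / 8 = 3082.8750
R̄ = (66 + 118 + 83 + 94 + 95 + 29 + 104 + 65) / 8 = 654.0000 / 8 = 81.7500
LCL = X̄̄ − A₂·R̄ = 3082.8750 − 0.337 × 81.7500 = 3055.3252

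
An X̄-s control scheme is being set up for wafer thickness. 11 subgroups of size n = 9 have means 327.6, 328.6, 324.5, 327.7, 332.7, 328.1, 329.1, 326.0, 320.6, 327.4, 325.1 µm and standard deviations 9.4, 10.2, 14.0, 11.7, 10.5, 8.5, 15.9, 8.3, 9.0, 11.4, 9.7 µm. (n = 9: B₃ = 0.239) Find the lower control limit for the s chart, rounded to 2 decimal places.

2.58

s̄ = (9.4 + 10.2 + 14.0 + 11.7 + 10.5 + 8.5 + 15.9 + 8.3 + 9.0 + 11.4 + 9.7) / 11 = 10.7818
LCL_s = B₃·s̄ = 0.239 × 10.7818 = 2.5769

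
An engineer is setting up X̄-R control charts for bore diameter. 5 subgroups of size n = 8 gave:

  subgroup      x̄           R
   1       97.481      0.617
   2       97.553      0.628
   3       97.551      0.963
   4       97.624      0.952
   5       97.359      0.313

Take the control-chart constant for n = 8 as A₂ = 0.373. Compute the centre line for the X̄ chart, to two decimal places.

97.51

X̄̄ = (97.481 + 97.553 + 97.551 + 97.624 + 97.359) / 5 = 487.5680 / 5 = 97.5136
CL = X̄̄ = 97.5136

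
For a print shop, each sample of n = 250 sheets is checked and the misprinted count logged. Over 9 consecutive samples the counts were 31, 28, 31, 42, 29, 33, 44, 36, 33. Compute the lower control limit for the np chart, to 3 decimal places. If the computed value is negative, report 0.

17.829

p̄ = Σdᵢ / (k·n) = 307 / (9 × 250) = 0.13644
LCL = np̄ − 3·√(np̄(1−p̄)) = 34.1111 − 3 × 5.4274 = 17.8289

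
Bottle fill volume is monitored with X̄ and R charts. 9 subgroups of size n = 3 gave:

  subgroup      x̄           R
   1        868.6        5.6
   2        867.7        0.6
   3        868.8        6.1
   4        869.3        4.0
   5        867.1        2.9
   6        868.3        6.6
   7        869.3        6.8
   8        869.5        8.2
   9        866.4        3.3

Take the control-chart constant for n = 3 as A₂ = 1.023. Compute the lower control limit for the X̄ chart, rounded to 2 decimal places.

863.32

X̄̄ = (868.6 + 867.7 + 868.8 + 869.3 + 867.1 + 868.3 + 869.3 + 869.5 + 866.4) / 9 = 7815.0000 / 9 = 868.3333
R̄ = (5.6 + 0.6 + 6.1 + 4.0 + 2.9 + 6.6 + 6.8 + 8.2 + 3.3) / 9 = 44.1000 / 9 = 4.9000
LCL = X̄̄ − A₂·R̄ = 868.3333 − 1.023 × 4.9000 = 863.3206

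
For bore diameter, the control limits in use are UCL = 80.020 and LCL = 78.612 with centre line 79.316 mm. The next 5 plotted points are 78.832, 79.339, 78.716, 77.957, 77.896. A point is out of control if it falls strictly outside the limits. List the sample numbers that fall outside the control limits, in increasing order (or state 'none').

4, 5

Compare each point to [78.612, 80.020]: sample 4 = 77.957 < LCL; sample 5 = 77.896 < LCL.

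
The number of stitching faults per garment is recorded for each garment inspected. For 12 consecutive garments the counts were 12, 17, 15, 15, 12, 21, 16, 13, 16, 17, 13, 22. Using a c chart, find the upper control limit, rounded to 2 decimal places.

27.66

c̄ = (12 + 17 + 15 + 15 + 12 + 21 + 16 + 13 + 16 + 17 + 13 + 22) / 12 = 189 / 12 = 15.7500
UCL = c̄ + 3√c̄ = 15.7500 + 3 × √15.7500 = 15.7500 + 3 × 3.9686 = 27.6559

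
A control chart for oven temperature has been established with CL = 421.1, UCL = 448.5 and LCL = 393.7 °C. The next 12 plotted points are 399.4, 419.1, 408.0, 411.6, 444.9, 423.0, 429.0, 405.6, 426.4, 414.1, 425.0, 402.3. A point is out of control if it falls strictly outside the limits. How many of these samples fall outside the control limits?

0

All 12 points lie within [393.7, 448.5].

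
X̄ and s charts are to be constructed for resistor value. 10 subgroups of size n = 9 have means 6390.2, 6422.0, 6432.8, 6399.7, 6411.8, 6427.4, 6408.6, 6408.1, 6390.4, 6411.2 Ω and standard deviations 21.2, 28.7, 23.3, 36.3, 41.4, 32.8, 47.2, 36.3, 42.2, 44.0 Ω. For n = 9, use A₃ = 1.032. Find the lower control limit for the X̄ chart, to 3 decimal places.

6373.749

X̄̄ = (6390.2 + 6422.0 + 6432.8 + 6399.7 + 6411.8 + 6427.4 + 6408.6 + 6408.1 + 6390.4 + 6411.2) / 10 = 6410.2200
s̄ = (21.2 + 28.7 + 23.3 + 36.3 + 41.4 + 32.8 + 47.2 + 36.3 + 42.2 + 44.0) / 10 = 35.3400
LCL = X̄̄ − A₃·s̄ = 6410.2200 − 1.032 × 35.3400 = 6373.7491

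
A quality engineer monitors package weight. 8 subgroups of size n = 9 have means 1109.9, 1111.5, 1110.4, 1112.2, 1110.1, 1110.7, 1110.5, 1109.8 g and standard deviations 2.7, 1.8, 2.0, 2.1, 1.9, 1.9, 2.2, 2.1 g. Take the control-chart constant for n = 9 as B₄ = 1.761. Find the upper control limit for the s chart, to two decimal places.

3.68

s̄ = (2.7 + 1.8 + 2.0 + 2.1 + 1.9 + 1.9 + 2.2 + 2.1) / 8 = 2.0875
UCL_s = B₄·s̄ = 1.761 × 2.0875 = 3.6761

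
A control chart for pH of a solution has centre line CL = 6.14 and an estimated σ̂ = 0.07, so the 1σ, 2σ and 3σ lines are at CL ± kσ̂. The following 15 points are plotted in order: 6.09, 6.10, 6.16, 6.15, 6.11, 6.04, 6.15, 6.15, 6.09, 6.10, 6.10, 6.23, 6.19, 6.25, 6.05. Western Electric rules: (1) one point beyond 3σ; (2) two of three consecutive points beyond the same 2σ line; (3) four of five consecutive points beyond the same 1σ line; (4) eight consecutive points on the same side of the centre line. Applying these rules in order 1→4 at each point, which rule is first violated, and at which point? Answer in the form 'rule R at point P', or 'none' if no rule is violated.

Zone of each point (C = within 1σ̂, B = 1σ̂–2σ̂, A = 2σ̂–3σ̂, * = beyond 3σ̂; sign = side of CL): 1:-C, 2:-C, 3:+C, 4:+C, 5:-C, 6:-B, 7:+C, 8:+C, 9:-C, 10:-C, 11:-C, 12:+B, 13:+C, 14:+B, 15:-B
No rule fires across all 15 points.

none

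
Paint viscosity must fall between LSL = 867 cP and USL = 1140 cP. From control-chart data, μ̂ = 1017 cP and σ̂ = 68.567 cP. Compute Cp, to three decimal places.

0.664

Cp = (USL − LSL) / (6σ̂) = (1140 − 867) / (6 × 68.567) = 273.0000 / 411.4020 = 0.6636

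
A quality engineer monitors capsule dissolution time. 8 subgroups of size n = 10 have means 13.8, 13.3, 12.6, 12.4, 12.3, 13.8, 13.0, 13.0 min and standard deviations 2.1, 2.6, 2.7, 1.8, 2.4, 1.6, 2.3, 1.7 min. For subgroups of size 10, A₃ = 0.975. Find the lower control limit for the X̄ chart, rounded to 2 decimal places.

10.93

X̄̄ = (13.8 + 13.3 + 12.6 + 12.4 + 12.3 + 13.8 + 13.0 + 13.0) / 8 = 13.0250
s̄ = (2.1 + 2.6 + 2.7 + 1.8 + 2.4 + 1.6 + 2.3 + 1.7) / 8 = 2.1500
LCL = X̄̄ − A₃·s̄ = 13.0250 − 0.975 × 2.1500 = 10.9288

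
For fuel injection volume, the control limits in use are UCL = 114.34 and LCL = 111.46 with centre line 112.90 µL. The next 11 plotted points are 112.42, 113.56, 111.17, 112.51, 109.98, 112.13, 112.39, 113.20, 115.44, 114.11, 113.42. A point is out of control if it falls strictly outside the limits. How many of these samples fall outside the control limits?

Compare each point to [111.46, 114.34]: sample 3 = 111.17 < LCL; sample 5 = 109.98 < LCL; sample 9 = 115.44 > UCL.

3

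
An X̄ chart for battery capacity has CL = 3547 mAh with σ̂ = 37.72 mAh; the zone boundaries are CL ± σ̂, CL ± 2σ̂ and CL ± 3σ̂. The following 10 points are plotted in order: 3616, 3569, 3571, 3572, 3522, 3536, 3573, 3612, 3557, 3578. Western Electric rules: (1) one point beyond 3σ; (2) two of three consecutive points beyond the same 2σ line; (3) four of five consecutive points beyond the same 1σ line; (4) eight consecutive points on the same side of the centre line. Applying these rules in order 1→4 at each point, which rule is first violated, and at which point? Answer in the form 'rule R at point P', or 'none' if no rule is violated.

Zone of each point (C = within 1σ̂, B = 1σ̂–2σ̂, A = 2σ̂–3σ̂, * = beyond 3σ̂; sign = side of CL): 1:+B, 2:+C, 3:+C, 4:+C, 5:-C, 6:-C, 7:+C, 8:+B, 9:+C, 10:+C
No rule fires across all 10 points.

none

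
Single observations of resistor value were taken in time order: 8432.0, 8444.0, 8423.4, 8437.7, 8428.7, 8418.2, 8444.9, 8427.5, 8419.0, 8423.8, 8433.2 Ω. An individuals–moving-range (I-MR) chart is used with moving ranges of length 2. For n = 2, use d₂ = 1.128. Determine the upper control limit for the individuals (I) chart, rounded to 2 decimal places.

8465.64

X̄ = (8432.0 + 8444.0 + 8423.4 + 8437.7 + 8428.7 + 8418.2 + 8444.9 + 8427.5 + 8419.0 + 8423.8 + 8433.2) / 11 = 8430.2182
Moving ranges: 12.0, 20.6, 14.3, 9.0, 10.5, 26.7, 17.4, 8.5, 4.8, 9.4; M̄R̄ = 133.2000 / 10 = 13.3200
UCL = X̄ + 3·M̄R̄/d₂ = 8430.2182 + 3 × 13.3200 / 1.128 = 8465.6437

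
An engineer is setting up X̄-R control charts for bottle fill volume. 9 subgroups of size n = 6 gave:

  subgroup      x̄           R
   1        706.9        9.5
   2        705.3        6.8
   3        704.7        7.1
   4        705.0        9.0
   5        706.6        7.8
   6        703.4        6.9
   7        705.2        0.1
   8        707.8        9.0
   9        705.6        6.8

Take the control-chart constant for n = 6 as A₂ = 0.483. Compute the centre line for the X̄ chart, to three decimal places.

X̄̄ = (706.9 + 705.3 + 704.7 + 705.0 + 706.6 + 703.4 + 705.2 + 707.8 + 705.6) / 9 = 6350.5000 / 9 = 705.6111
CL = X̄̄ = 705.6111

705.611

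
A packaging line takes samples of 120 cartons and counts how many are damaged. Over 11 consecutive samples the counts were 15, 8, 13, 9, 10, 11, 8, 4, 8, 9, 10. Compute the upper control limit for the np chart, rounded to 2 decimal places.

p̄ = Σdᵢ / (k·n) = 105 / (11 × 120) = 0.07955
UCL = np̄ + 3·√(np̄(1−p̄)) = 9.5455 + 3 × √(9.5455×0.92045) = 9.5455 + 3 × 2.9641 = 18.4379

18.44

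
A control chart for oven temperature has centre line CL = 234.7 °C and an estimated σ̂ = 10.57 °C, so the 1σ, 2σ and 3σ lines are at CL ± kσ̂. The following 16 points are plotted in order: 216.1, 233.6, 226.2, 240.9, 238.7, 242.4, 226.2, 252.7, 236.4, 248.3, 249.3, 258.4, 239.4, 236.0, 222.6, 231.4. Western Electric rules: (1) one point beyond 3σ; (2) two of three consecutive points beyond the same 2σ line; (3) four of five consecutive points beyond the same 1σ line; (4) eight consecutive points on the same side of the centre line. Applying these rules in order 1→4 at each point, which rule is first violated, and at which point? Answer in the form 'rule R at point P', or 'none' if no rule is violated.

Zone of each point (C = within 1σ̂, B = 1σ̂–2σ̂, A = 2σ̂–3σ̂, * = beyond 3σ̂; sign = side of CL): 1:-B, 2:-C, 3:-C, 4:+C, 5:+C, 6:+C, 7:-C, 8:+B, 9:+C, 10:+B, 11:+B, 12:+A, 13:+C, 14:+C, 15:-B, 16:-C
Rule 3 (four of five consecutive points beyond the same 1σ limit) is satisfied at point 12.

rule 3 at point 12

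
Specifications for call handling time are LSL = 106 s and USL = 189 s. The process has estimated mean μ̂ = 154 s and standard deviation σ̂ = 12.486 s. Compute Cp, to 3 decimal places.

Cp = (USL − LSL) / (6σ̂) = (189 − 106) / (6 × 12.486) = 83.0000 / 74.9160 = 1.1079

1.108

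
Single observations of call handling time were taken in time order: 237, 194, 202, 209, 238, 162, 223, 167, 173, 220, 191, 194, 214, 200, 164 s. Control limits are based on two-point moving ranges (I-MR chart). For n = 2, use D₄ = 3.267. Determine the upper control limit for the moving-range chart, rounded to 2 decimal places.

Moving ranges: 43, 8, 7, 29, 76, 61, 56, 6, 47, 29, 3, 20, 14, 36; M̄R̄ = 435.0000 / 14 = 31.0714
UCL_MR = D₄·M̄R̄ = 3.267 × 31.0714 = 101.5104

101.51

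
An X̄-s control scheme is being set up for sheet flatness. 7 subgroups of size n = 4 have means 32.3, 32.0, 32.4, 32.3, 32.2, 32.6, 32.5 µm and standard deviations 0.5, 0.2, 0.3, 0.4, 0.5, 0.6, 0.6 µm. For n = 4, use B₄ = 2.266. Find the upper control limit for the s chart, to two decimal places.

s̄ = (0.5 + 0.2 + 0.3 + 0.4 + 0.5 + 0.6 + 0.6) / 7 = 0.4429
UCL_s = B₄·s̄ = 2.266 × 0.4429 = 1.0035

1.00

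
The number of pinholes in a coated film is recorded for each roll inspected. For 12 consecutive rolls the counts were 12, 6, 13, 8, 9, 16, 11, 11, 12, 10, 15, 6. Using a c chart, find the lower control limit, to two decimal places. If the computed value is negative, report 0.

c̄ = (12 + 6 + 13 + 8 + 9 + 16 + 11 + 11 + 12 + 10 + 15 + 6) / 12 = 129 / 12 = 10.7500
LCL = c̄ − 3√c̄ = 10.7500 − 3 × 3.2787 = 0.9138

0.91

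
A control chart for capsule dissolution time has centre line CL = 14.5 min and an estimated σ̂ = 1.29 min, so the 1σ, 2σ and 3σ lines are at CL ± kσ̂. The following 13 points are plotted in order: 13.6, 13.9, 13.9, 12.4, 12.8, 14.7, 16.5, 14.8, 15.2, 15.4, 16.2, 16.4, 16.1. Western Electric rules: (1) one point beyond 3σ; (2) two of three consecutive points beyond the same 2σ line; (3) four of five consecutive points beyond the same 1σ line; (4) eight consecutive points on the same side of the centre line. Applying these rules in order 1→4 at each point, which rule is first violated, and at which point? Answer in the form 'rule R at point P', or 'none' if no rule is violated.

Zone of each point (C = within 1σ̂, B = 1σ̂–2σ̂, A = 2σ̂–3σ̂, * = beyond 3σ̂; sign = side of CL): 1:-C, 2:-C, 3:-C, 4:-B, 5:-B, 6:+C, 7:+B, 8:+C, 9:+C, 10:+C, 11:+B, 12:+B, 13:+B
Rule 4 (eight consecutive points on the same side of the centre line) is satisfied at point 13.

rule 4 at point 13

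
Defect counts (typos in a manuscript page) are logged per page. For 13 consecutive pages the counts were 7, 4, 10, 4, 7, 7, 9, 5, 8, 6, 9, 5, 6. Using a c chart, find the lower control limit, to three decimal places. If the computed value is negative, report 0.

0.000

c̄ = (7 + 4 + 10 + 4 + 7 + 7 + 9 + 5 + 8 + 6 + 9 + 5 + 6) / 13 = 87 / 13 = 6.6923
LCL = c̄ − 3√c̄ = 6.6923 − 3 × 2.5869 = -1.0685 → 0 (cannot be negative)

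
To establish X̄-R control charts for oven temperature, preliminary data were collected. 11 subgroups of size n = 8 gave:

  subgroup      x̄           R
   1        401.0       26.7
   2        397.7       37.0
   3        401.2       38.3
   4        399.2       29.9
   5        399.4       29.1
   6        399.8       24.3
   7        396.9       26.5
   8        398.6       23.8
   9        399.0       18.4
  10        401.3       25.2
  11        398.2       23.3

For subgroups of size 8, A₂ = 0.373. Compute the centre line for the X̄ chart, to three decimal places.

399.300

X̄̄ = (401.0 + 397.7 + 401.2 + 399.2 + 399.4 + 399.8 + 396.9 + 398.6 + 399.0 + 401.3 + 398.2) / 11 = 4392.3000 / 11 = 399.3000
CL = X̄̄ = 399.3000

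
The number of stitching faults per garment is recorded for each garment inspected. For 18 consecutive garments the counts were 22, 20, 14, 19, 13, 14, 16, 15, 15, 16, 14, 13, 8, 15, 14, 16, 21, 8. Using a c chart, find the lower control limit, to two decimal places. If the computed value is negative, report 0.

c̄ = (22 + 20 + 14 + 19 + 13 + 14 + 16 + 15 + 15 + 16 + 14 + 13 + 8 + 15 + 14 + 16 + 21 + 8) / 18 = 273 / 18 = 15.1667
LCL = c̄ − 3√c̄ = 15.1667 − 3 × 3.8944 = 3.4833

3.48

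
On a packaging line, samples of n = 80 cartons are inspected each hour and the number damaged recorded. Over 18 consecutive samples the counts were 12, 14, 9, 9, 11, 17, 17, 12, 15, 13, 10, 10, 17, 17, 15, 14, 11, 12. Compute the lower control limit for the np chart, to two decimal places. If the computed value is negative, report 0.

3.14

p̄ = Σdᵢ / (k·n) = 235 / (18 × 80) = 0.16319
LCL = np̄ − 3·√(np̄(1−p̄)) = 13.0556 − 3 × 3.3053 = 3.1397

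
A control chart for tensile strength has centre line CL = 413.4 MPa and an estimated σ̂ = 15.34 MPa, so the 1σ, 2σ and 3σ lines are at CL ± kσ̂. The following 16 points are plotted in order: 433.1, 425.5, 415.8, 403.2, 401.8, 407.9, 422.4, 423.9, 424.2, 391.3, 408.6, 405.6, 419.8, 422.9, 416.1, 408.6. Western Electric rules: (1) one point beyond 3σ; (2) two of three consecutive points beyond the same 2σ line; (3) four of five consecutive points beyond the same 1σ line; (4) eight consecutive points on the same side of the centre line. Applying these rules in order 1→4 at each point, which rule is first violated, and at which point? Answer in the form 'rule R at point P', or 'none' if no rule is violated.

none

Zone of each point (C = within 1σ̂, B = 1σ̂–2σ̂, A = 2σ̂–3σ̂, * = beyond 3σ̂; sign = side of CL): 1:+B, 2:+C, 3:+C, 4:-C, 5:-C, 6:-C, 7:+C, 8:+C, 9:+C, 10:-B, 11:-C, 12:-C, 13:+C, 14:+C, 15:+C, 16:-C
No rule fires across all 16 points.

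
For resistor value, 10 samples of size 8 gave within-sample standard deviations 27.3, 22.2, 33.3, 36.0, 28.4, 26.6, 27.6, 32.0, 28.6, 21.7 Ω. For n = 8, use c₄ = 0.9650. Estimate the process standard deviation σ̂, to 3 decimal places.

s̄ = (27.3 + 22.2 + 33.3 + 36.0 + 28.4 + 26.6 + 27.6 + 32.0 + 28.6 + 21.7) / 10 = 28.3700
σ̂ = s̄ / c₄ = 28.3700 / 0.9650 = 29.3990

29.399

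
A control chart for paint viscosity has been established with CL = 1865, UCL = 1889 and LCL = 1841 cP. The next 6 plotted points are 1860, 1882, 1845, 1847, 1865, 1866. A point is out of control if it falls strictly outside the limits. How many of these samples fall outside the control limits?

All 6 points lie within [1841, 1889].

0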